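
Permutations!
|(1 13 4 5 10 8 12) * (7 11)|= 14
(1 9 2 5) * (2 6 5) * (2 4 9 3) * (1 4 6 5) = (1 3 2 6)(4 9 5) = [0, 3, 6, 2, 9, 4, 1, 7, 8, 5]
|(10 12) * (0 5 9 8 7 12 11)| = 8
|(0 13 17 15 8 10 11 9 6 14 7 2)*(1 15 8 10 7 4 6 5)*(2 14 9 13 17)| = 15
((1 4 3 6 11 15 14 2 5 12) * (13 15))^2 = ((1 4 3 6 11 13 15 14 2 5 12))^2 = (1 3 11 15 2 12 4 6 13 14 5)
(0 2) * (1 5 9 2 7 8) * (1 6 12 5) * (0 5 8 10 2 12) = (0 7 10 2 5 9 12 8 6) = [7, 1, 5, 3, 4, 9, 0, 10, 6, 12, 2, 11, 8]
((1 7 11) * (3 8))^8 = (1 11 7)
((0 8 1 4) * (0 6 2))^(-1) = (0 2 6 4 1 8)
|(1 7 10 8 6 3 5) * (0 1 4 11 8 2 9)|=6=|(0 1 7 10 2 9)(3 5 4 11 8 6)|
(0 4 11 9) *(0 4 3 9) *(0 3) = (3 9 4 11) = [0, 1, 2, 9, 11, 5, 6, 7, 8, 4, 10, 3]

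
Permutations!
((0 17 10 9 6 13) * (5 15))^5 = ((0 17 10 9 6 13)(5 15))^5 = (0 13 6 9 10 17)(5 15)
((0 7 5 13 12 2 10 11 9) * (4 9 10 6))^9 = (13)(10 11)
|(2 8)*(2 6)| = 3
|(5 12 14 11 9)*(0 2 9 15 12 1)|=|(0 2 9 5 1)(11 15 12 14)|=20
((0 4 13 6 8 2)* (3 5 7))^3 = ((0 4 13 6 8 2)(3 5 7))^3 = (0 6)(2 13)(4 8)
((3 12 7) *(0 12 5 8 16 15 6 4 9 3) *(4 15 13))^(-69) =(3 5 8 16 13 4 9)(6 15)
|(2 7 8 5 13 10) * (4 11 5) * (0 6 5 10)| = 12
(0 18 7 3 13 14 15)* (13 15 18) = (0 13 14 18 7 3 15) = [13, 1, 2, 15, 4, 5, 6, 3, 8, 9, 10, 11, 12, 14, 18, 0, 16, 17, 7]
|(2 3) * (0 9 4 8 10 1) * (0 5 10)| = 12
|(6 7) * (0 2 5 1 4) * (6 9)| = 15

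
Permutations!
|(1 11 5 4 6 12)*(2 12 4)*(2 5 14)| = |(1 11 14 2 12)(4 6)| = 10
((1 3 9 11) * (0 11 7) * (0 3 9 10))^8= (0 11 1 9 7 3 10)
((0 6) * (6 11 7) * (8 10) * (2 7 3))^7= (0 11 3 2 7 6)(8 10)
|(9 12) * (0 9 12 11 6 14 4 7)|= 7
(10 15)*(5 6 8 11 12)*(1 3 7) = [0, 3, 2, 7, 4, 6, 8, 1, 11, 9, 15, 12, 5, 13, 14, 10] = (1 3 7)(5 6 8 11 12)(10 15)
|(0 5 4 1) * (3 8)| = 4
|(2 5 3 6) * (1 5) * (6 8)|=|(1 5 3 8 6 2)|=6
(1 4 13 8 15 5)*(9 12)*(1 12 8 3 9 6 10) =[0, 4, 2, 9, 13, 12, 10, 7, 15, 8, 1, 11, 6, 3, 14, 5] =(1 4 13 3 9 8 15 5 12 6 10)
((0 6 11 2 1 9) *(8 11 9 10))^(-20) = ((0 6 9)(1 10 8 11 2))^(-20) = (11)(0 6 9)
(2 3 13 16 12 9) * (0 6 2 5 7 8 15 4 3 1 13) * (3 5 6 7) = (0 7 8 15 4 5 3)(1 13 16 12 9 6 2) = [7, 13, 1, 0, 5, 3, 2, 8, 15, 6, 10, 11, 9, 16, 14, 4, 12]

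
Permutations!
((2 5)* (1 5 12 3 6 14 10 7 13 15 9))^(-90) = ((1 5 2 12 3 6 14 10 7 13 15 9))^(-90) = (1 14)(2 7)(3 15)(5 10)(6 9)(12 13)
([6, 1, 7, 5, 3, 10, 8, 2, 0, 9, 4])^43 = [6, 1, 7, 4, 10, 3, 8, 2, 0, 9, 5]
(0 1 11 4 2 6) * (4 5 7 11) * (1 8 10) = (0 8 10 1 4 2 6)(5 7 11) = [8, 4, 6, 3, 2, 7, 0, 11, 10, 9, 1, 5]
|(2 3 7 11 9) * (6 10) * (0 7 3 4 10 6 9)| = 12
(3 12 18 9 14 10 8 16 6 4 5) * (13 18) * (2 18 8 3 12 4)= [0, 1, 18, 4, 5, 12, 2, 7, 16, 14, 3, 11, 13, 8, 10, 15, 6, 17, 9]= (2 18 9 14 10 3 4 5 12 13 8 16 6)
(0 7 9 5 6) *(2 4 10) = (0 7 9 5 6)(2 4 10) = [7, 1, 4, 3, 10, 6, 0, 9, 8, 5, 2]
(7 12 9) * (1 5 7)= (1 5 7 12 9)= [0, 5, 2, 3, 4, 7, 6, 12, 8, 1, 10, 11, 9]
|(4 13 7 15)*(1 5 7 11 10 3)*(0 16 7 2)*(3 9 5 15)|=13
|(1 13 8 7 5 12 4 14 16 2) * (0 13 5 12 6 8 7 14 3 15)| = 7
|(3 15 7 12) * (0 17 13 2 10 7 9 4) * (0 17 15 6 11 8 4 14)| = 44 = |(0 15 9 14)(2 10 7 12 3 6 11 8 4 17 13)|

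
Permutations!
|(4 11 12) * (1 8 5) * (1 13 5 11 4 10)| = 10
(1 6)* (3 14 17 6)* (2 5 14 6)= (1 3 6)(2 5 14 17)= [0, 3, 5, 6, 4, 14, 1, 7, 8, 9, 10, 11, 12, 13, 17, 15, 16, 2]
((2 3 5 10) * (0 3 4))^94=(0 2 5)(3 4 10)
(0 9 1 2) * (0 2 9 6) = (0 6)(1 9) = [6, 9, 2, 3, 4, 5, 0, 7, 8, 1]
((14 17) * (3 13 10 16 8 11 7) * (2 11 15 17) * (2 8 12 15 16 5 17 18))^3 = ((2 11 7 3 13 10 5 17 14 8 16 12 15 18))^3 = (2 3 5 8 15 11 13 17 16 18 7 10 14 12)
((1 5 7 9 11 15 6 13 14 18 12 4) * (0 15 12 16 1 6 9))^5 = ((0 15 9 11 12 4 6 13 14 18 16 1 5 7))^5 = (0 4 16 15 6 1 9 13 5 11 14 7 12 18)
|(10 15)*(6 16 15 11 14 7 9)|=8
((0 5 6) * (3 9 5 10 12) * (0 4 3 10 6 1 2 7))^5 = (0 5 6 1 4 2 3 7 9)(10 12)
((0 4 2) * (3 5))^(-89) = (0 4 2)(3 5)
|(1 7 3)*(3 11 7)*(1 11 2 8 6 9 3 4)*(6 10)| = 8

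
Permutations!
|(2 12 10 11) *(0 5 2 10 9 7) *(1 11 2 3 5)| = 8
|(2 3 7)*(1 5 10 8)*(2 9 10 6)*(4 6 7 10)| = 10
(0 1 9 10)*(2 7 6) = [1, 9, 7, 3, 4, 5, 2, 6, 8, 10, 0] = (0 1 9 10)(2 7 6)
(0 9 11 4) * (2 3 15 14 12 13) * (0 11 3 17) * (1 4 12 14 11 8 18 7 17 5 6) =(0 9 3 15 11 12 13 2 5 6 1 4 8 18 7 17) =[9, 4, 5, 15, 8, 6, 1, 17, 18, 3, 10, 12, 13, 2, 14, 11, 16, 0, 7]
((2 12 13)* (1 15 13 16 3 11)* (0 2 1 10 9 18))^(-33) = (0 16 10)(2 3 9)(11 18 12)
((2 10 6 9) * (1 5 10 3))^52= (1 6 3 10 2 5 9)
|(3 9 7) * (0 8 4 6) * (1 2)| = |(0 8 4 6)(1 2)(3 9 7)| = 12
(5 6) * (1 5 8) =(1 5 6 8) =[0, 5, 2, 3, 4, 6, 8, 7, 1]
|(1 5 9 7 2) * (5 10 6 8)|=|(1 10 6 8 5 9 7 2)|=8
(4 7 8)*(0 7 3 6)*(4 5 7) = (0 4 3 6)(5 7 8) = [4, 1, 2, 6, 3, 7, 0, 8, 5]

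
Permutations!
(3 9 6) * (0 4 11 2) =(0 4 11 2)(3 9 6) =[4, 1, 0, 9, 11, 5, 3, 7, 8, 6, 10, 2]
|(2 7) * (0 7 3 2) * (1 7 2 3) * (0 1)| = 2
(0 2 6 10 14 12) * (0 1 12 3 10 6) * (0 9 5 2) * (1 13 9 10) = (1 12 13 9 5 2 10 14 3) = [0, 12, 10, 1, 4, 2, 6, 7, 8, 5, 14, 11, 13, 9, 3]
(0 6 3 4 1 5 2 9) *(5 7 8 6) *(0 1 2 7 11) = [5, 11, 9, 4, 2, 7, 3, 8, 6, 1, 10, 0] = (0 5 7 8 6 3 4 2 9 1 11)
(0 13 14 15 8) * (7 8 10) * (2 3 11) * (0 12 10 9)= (0 13 14 15 9)(2 3 11)(7 8 12 10)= [13, 1, 3, 11, 4, 5, 6, 8, 12, 0, 7, 2, 10, 14, 15, 9]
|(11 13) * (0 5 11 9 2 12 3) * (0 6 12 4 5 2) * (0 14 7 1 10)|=|(0 2 4 5 11 13 9 14 7 1 10)(3 6 12)|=33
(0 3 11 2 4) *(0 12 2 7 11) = (0 3)(2 4 12)(7 11) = [3, 1, 4, 0, 12, 5, 6, 11, 8, 9, 10, 7, 2]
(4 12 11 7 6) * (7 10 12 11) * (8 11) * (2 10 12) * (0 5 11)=(0 5 11 12 7 6 4 8)(2 10)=[5, 1, 10, 3, 8, 11, 4, 6, 0, 9, 2, 12, 7]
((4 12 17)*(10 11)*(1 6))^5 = (1 6)(4 17 12)(10 11)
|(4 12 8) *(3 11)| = |(3 11)(4 12 8)| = 6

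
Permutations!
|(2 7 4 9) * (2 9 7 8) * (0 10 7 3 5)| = |(0 10 7 4 3 5)(2 8)| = 6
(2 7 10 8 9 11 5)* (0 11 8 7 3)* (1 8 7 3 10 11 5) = [5, 8, 10, 0, 4, 2, 6, 11, 9, 7, 3, 1] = (0 5 2 10 3)(1 8 9 7 11)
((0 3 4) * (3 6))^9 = ((0 6 3 4))^9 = (0 6 3 4)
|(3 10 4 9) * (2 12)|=4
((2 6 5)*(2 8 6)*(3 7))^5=(3 7)(5 6 8)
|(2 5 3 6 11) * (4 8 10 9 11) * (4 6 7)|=|(2 5 3 7 4 8 10 9 11)|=9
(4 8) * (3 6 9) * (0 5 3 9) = (9)(0 5 3 6)(4 8) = [5, 1, 2, 6, 8, 3, 0, 7, 4, 9]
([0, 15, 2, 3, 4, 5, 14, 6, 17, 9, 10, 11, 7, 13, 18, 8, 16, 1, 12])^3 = [0, 17, 2, 3, 4, 5, 12, 18, 15, 9, 10, 11, 14, 13, 7, 1, 16, 8, 6]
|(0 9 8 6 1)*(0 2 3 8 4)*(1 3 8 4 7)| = 9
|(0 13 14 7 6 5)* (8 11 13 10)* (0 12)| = |(0 10 8 11 13 14 7 6 5 12)| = 10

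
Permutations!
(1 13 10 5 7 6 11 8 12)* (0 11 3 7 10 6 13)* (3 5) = (0 11 8 12 1)(3 7 13 6 5 10) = [11, 0, 2, 7, 4, 10, 5, 13, 12, 9, 3, 8, 1, 6]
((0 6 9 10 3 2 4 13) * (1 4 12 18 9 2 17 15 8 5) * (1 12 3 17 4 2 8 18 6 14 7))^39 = ((0 14 7 1 2 3 4 13)(5 12 6 8)(9 10 17 15 18))^39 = (0 13 4 3 2 1 7 14)(5 8 6 12)(9 18 15 17 10)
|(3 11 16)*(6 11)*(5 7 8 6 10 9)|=|(3 10 9 5 7 8 6 11 16)|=9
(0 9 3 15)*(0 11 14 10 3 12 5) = (0 9 12 5)(3 15 11 14 10) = [9, 1, 2, 15, 4, 0, 6, 7, 8, 12, 3, 14, 5, 13, 10, 11]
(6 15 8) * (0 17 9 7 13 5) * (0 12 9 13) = (0 17 13 5 12 9 7)(6 15 8) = [17, 1, 2, 3, 4, 12, 15, 0, 6, 7, 10, 11, 9, 5, 14, 8, 16, 13]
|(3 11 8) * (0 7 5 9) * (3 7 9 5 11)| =|(0 9)(7 11 8)| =6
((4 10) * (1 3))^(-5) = (1 3)(4 10)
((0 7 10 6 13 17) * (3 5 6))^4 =(0 5)(3 17)(6 7)(10 13)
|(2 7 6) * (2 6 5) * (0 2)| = 4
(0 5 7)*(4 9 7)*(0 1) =[5, 0, 2, 3, 9, 4, 6, 1, 8, 7] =(0 5 4 9 7 1)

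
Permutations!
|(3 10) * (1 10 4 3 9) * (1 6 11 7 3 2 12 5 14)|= |(1 10 9 6 11 7 3 4 2 12 5 14)|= 12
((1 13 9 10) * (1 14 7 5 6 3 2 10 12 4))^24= ((1 13 9 12 4)(2 10 14 7 5 6 3))^24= (1 4 12 9 13)(2 7 3 14 6 10 5)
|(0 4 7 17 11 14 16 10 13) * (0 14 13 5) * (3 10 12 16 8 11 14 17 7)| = |(0 4 3 10 5)(8 11 13 17 14)(12 16)| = 10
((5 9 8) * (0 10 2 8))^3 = (0 8)(2 9)(5 10)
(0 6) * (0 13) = (0 6 13) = [6, 1, 2, 3, 4, 5, 13, 7, 8, 9, 10, 11, 12, 0]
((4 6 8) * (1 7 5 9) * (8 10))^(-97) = (1 9 5 7)(4 8 10 6)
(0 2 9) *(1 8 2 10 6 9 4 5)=(0 10 6 9)(1 8 2 4 5)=[10, 8, 4, 3, 5, 1, 9, 7, 2, 0, 6]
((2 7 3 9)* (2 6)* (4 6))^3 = (2 9)(3 6)(4 7)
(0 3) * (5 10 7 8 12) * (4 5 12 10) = (12)(0 3)(4 5)(7 8 10) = [3, 1, 2, 0, 5, 4, 6, 8, 10, 9, 7, 11, 12]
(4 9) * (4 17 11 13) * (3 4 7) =(3 4 9 17 11 13 7) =[0, 1, 2, 4, 9, 5, 6, 3, 8, 17, 10, 13, 12, 7, 14, 15, 16, 11]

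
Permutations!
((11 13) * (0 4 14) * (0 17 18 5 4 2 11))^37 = ((0 2 11 13)(4 14 17 18 5))^37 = (0 2 11 13)(4 17 5 14 18)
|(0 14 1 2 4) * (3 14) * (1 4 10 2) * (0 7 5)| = |(0 3 14 4 7 5)(2 10)| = 6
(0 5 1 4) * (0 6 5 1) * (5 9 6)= (0 1 4 5)(6 9)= [1, 4, 2, 3, 5, 0, 9, 7, 8, 6]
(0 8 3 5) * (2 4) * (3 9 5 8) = (0 3 8 9 5)(2 4) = [3, 1, 4, 8, 2, 0, 6, 7, 9, 5]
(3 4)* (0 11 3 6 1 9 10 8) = [11, 9, 2, 4, 6, 5, 1, 7, 0, 10, 8, 3] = (0 11 3 4 6 1 9 10 8)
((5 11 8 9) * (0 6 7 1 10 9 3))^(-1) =((0 6 7 1 10 9 5 11 8 3))^(-1) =(0 3 8 11 5 9 10 1 7 6)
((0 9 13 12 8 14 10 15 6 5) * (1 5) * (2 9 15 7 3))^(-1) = ((0 15 6 1 5)(2 9 13 12 8 14 10 7 3))^(-1) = (0 5 1 6 15)(2 3 7 10 14 8 12 13 9)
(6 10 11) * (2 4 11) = [0, 1, 4, 3, 11, 5, 10, 7, 8, 9, 2, 6] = (2 4 11 6 10)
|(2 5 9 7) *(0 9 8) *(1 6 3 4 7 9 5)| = 6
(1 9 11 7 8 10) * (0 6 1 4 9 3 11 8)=(0 6 1 3 11 7)(4 9 8 10)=[6, 3, 2, 11, 9, 5, 1, 0, 10, 8, 4, 7]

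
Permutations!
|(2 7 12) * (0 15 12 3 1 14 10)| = 9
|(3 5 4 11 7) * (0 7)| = |(0 7 3 5 4 11)| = 6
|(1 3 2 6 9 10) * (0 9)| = 7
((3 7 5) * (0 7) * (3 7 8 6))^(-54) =((0 8 6 3)(5 7))^(-54) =(0 6)(3 8)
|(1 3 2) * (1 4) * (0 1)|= 5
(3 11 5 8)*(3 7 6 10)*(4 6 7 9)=(3 11 5 8 9 4 6 10)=[0, 1, 2, 11, 6, 8, 10, 7, 9, 4, 3, 5]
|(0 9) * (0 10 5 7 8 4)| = 7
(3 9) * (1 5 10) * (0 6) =(0 6)(1 5 10)(3 9) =[6, 5, 2, 9, 4, 10, 0, 7, 8, 3, 1]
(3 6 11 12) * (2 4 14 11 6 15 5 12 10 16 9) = [0, 1, 4, 15, 14, 12, 6, 7, 8, 2, 16, 10, 3, 13, 11, 5, 9] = (2 4 14 11 10 16 9)(3 15 5 12)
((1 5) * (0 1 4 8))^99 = (0 8 4 5 1)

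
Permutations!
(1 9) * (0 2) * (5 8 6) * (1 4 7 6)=(0 2)(1 9 4 7 6 5 8)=[2, 9, 0, 3, 7, 8, 5, 6, 1, 4]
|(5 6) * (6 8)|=3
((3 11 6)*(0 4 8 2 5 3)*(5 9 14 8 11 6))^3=(0 5)(2 8 14 9)(3 4)(6 11)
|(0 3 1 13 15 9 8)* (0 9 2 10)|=|(0 3 1 13 15 2 10)(8 9)|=14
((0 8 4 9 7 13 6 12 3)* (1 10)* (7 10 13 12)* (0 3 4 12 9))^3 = ((0 8 12 4)(1 13 6 7 9 10))^3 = (0 4 12 8)(1 7)(6 10)(9 13)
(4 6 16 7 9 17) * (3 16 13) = [0, 1, 2, 16, 6, 5, 13, 9, 8, 17, 10, 11, 12, 3, 14, 15, 7, 4] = (3 16 7 9 17 4 6 13)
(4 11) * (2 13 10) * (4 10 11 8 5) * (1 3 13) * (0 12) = [12, 3, 1, 13, 8, 4, 6, 7, 5, 9, 2, 10, 0, 11] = (0 12)(1 3 13 11 10 2)(4 8 5)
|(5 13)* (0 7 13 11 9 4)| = 7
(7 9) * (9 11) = (7 11 9) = [0, 1, 2, 3, 4, 5, 6, 11, 8, 7, 10, 9]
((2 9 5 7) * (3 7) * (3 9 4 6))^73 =((2 4 6 3 7)(5 9))^73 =(2 3 4 7 6)(5 9)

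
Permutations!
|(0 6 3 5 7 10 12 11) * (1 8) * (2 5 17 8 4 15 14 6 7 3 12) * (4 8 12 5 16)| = 14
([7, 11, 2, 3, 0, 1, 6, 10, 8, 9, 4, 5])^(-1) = (0 4 10 7)(1 5 11)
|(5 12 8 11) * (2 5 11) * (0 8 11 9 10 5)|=|(0 8 2)(5 12 11 9 10)|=15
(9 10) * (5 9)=(5 9 10)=[0, 1, 2, 3, 4, 9, 6, 7, 8, 10, 5]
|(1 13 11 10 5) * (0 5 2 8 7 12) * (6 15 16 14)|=|(0 5 1 13 11 10 2 8 7 12)(6 15 16 14)|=20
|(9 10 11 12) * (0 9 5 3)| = 7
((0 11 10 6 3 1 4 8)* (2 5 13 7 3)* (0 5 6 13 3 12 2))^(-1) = ((0 11 10 13 7 12 2 6)(1 4 8 5 3))^(-1) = (0 6 2 12 7 13 10 11)(1 3 5 8 4)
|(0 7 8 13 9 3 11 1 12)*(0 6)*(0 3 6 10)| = |(0 7 8 13 9 6 3 11 1 12 10)| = 11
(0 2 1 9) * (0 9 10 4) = (0 2 1 10 4) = [2, 10, 1, 3, 0, 5, 6, 7, 8, 9, 4]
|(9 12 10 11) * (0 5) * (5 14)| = |(0 14 5)(9 12 10 11)| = 12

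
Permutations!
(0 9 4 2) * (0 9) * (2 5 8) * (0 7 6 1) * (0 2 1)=(0 7 6)(1 2 9 4 5 8)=[7, 2, 9, 3, 5, 8, 0, 6, 1, 4]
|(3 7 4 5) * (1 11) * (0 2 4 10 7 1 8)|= |(0 2 4 5 3 1 11 8)(7 10)|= 8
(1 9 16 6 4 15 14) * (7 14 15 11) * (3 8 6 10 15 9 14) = (1 14)(3 8 6 4 11 7)(9 16 10 15) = [0, 14, 2, 8, 11, 5, 4, 3, 6, 16, 15, 7, 12, 13, 1, 9, 10]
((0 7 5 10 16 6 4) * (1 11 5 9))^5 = ((0 7 9 1 11 5 10 16 6 4))^5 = (0 5)(1 6)(4 11)(7 10)(9 16)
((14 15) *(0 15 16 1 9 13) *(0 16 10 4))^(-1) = (0 4 10 14 15)(1 16 13 9)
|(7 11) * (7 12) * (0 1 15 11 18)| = 7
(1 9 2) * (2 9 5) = [0, 5, 1, 3, 4, 2, 6, 7, 8, 9] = (9)(1 5 2)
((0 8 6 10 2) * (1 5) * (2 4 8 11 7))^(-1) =((0 11 7 2)(1 5)(4 8 6 10))^(-1) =(0 2 7 11)(1 5)(4 10 6 8)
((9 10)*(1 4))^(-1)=((1 4)(9 10))^(-1)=(1 4)(9 10)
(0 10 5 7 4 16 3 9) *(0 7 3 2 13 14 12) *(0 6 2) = [10, 1, 13, 9, 16, 3, 2, 4, 8, 7, 5, 11, 6, 14, 12, 15, 0] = (0 10 5 3 9 7 4 16)(2 13 14 12 6)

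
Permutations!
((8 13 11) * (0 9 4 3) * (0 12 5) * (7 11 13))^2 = (13)(0 4 12)(3 5 9)(7 8 11)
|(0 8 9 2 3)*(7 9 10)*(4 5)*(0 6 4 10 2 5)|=|(0 8 2 3 6 4)(5 10 7 9)|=12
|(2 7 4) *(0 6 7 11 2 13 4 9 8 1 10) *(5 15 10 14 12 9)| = 30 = |(0 6 7 5 15 10)(1 14 12 9 8)(2 11)(4 13)|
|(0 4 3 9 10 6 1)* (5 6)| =8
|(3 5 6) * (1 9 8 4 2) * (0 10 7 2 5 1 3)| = |(0 10 7 2 3 1 9 8 4 5 6)| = 11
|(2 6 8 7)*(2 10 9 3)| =7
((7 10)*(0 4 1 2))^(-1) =((0 4 1 2)(7 10))^(-1) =(0 2 1 4)(7 10)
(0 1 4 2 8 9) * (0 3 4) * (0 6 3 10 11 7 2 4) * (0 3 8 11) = (0 1 6 8 9 10)(2 11 7) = [1, 6, 11, 3, 4, 5, 8, 2, 9, 10, 0, 7]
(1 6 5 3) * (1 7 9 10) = (1 6 5 3 7 9 10) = [0, 6, 2, 7, 4, 3, 5, 9, 8, 10, 1]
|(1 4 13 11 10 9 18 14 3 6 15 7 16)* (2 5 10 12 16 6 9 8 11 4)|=24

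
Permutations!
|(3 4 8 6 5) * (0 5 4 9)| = 12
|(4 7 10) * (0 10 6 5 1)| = |(0 10 4 7 6 5 1)| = 7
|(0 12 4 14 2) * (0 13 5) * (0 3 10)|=9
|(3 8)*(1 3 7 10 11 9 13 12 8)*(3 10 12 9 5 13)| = |(1 10 11 5 13 9 3)(7 12 8)| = 21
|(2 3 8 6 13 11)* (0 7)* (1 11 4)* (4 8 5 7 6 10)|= 12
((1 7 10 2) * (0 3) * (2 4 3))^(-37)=(0 4 7 2 3 10 1)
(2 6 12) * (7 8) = [0, 1, 6, 3, 4, 5, 12, 8, 7, 9, 10, 11, 2] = (2 6 12)(7 8)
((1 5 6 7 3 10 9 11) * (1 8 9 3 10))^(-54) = (11)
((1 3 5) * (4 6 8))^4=(1 3 5)(4 6 8)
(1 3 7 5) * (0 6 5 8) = (0 6 5 1 3 7 8) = [6, 3, 2, 7, 4, 1, 5, 8, 0]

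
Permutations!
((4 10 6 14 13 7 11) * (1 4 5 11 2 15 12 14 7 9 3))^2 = (1 10 7 15 14 9)(2 12 13 3 4 6)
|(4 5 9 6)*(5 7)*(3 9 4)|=|(3 9 6)(4 7 5)|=3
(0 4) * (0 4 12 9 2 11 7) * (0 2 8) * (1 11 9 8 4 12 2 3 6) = [2, 11, 9, 6, 12, 5, 1, 3, 0, 4, 10, 7, 8] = (0 2 9 4 12 8)(1 11 7 3 6)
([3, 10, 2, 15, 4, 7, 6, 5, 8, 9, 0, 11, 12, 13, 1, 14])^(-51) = (0 14)(1 3)(5 7)(10 15)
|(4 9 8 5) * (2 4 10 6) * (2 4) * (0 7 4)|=8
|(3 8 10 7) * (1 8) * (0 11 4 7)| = 8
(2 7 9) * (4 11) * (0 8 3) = (0 8 3)(2 7 9)(4 11) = [8, 1, 7, 0, 11, 5, 6, 9, 3, 2, 10, 4]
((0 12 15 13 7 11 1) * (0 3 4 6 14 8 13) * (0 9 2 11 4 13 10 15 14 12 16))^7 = ((0 16)(1 3 13 7 4 6 12 14 8 10 15 9 2 11))^7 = (0 16)(1 14)(2 6)(3 8)(4 9)(7 15)(10 13)(11 12)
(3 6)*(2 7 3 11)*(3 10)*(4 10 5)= (2 7 5 4 10 3 6 11)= [0, 1, 7, 6, 10, 4, 11, 5, 8, 9, 3, 2]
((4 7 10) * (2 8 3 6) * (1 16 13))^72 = (16)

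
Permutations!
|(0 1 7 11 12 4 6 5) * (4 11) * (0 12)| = |(0 1 7 4 6 5 12 11)| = 8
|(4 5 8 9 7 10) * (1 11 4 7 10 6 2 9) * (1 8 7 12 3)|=11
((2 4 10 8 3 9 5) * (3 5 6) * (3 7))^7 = ((2 4 10 8 5)(3 9 6 7))^7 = (2 10 5 4 8)(3 7 6 9)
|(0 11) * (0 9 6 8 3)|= 6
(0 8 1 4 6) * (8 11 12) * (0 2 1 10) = [11, 4, 1, 3, 6, 5, 2, 7, 10, 9, 0, 12, 8] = (0 11 12 8 10)(1 4 6 2)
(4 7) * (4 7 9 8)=[0, 1, 2, 3, 9, 5, 6, 7, 4, 8]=(4 9 8)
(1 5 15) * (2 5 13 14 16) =[0, 13, 5, 3, 4, 15, 6, 7, 8, 9, 10, 11, 12, 14, 16, 1, 2] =(1 13 14 16 2 5 15)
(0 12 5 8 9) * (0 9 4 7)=[12, 1, 2, 3, 7, 8, 6, 0, 4, 9, 10, 11, 5]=(0 12 5 8 4 7)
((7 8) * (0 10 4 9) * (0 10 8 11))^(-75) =(0 8 7 11)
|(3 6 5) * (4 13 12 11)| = 12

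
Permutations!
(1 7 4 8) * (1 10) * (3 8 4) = (1 7 3 8 10) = [0, 7, 2, 8, 4, 5, 6, 3, 10, 9, 1]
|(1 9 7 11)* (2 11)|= 5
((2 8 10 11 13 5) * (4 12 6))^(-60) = (13) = ((2 8 10 11 13 5)(4 12 6))^(-60)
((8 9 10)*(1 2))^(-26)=((1 2)(8 9 10))^(-26)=(8 9 10)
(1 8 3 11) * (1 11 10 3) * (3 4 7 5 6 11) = [0, 8, 2, 10, 7, 6, 11, 5, 1, 9, 4, 3] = (1 8)(3 10 4 7 5 6 11)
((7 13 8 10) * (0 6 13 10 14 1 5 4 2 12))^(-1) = ((0 6 13 8 14 1 5 4 2 12)(7 10))^(-1) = (0 12 2 4 5 1 14 8 13 6)(7 10)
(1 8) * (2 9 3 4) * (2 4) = (1 8)(2 9 3) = [0, 8, 9, 2, 4, 5, 6, 7, 1, 3]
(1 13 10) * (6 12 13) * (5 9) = (1 6 12 13 10)(5 9) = [0, 6, 2, 3, 4, 9, 12, 7, 8, 5, 1, 11, 13, 10]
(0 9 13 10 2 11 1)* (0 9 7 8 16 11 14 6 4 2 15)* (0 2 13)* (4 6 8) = (0 7 4 13 10 15 2 14 8 16 11 1 9) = [7, 9, 14, 3, 13, 5, 6, 4, 16, 0, 15, 1, 12, 10, 8, 2, 11]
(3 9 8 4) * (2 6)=[0, 1, 6, 9, 3, 5, 2, 7, 4, 8]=(2 6)(3 9 8 4)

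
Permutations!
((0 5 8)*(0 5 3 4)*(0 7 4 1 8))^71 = ((0 3 1 8 5)(4 7))^71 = (0 3 1 8 5)(4 7)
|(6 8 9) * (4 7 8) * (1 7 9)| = |(1 7 8)(4 9 6)| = 3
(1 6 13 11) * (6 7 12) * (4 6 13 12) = (1 7 4 6 12 13 11) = [0, 7, 2, 3, 6, 5, 12, 4, 8, 9, 10, 1, 13, 11]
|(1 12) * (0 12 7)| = |(0 12 1 7)| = 4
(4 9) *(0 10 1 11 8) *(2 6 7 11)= (0 10 1 2 6 7 11 8)(4 9)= [10, 2, 6, 3, 9, 5, 7, 11, 0, 4, 1, 8]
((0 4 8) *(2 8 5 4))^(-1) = ((0 2 8)(4 5))^(-1) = (0 8 2)(4 5)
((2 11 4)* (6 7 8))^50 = (2 4 11)(6 8 7) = ((2 11 4)(6 7 8))^50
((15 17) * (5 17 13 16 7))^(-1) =(5 7 16 13 15 17)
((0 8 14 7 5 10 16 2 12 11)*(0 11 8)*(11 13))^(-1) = (2 16 10 5 7 14 8 12)(11 13)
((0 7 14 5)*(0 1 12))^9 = (0 5)(1 7)(12 14)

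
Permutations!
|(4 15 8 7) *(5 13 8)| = 6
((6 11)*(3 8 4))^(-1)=((3 8 4)(6 11))^(-1)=(3 4 8)(6 11)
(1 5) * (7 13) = (1 5)(7 13) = [0, 5, 2, 3, 4, 1, 6, 13, 8, 9, 10, 11, 12, 7]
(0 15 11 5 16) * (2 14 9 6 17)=[15, 1, 14, 3, 4, 16, 17, 7, 8, 6, 10, 5, 12, 13, 9, 11, 0, 2]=(0 15 11 5 16)(2 14 9 6 17)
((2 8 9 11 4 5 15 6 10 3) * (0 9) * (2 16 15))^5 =(16)(0 2 4 9 8 5 11) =((0 9 11 4 5 2 8)(3 16 15 6 10))^5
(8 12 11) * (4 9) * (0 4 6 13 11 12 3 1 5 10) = [4, 5, 2, 1, 9, 10, 13, 7, 3, 6, 0, 8, 12, 11] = (0 4 9 6 13 11 8 3 1 5 10)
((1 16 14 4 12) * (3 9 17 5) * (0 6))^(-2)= ((0 6)(1 16 14 4 12)(3 9 17 5))^(-2)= (1 4 16 12 14)(3 17)(5 9)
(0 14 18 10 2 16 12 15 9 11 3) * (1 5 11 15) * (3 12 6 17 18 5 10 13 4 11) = [14, 10, 16, 0, 11, 3, 17, 7, 8, 15, 2, 12, 1, 4, 5, 9, 6, 18, 13] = (0 14 5 3)(1 10 2 16 6 17 18 13 4 11 12)(9 15)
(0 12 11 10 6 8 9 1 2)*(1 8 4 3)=(0 12 11 10 6 4 3 1 2)(8 9)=[12, 2, 0, 1, 3, 5, 4, 7, 9, 8, 6, 10, 11]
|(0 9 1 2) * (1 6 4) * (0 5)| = |(0 9 6 4 1 2 5)| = 7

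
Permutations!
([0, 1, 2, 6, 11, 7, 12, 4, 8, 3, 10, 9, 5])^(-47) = (3 6 12 5 7 4 11 9)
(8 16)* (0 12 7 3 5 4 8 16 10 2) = (16)(0 12 7 3 5 4 8 10 2) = [12, 1, 0, 5, 8, 4, 6, 3, 10, 9, 2, 11, 7, 13, 14, 15, 16]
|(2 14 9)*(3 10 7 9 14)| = 5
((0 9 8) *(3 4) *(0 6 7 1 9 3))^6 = ((0 3 4)(1 9 8 6 7))^6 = (1 9 8 6 7)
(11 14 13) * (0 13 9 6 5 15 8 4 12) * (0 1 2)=(0 13 11 14 9 6 5 15 8 4 12 1 2)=[13, 2, 0, 3, 12, 15, 5, 7, 4, 6, 10, 14, 1, 11, 9, 8]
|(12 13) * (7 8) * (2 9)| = |(2 9)(7 8)(12 13)| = 2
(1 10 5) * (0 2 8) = (0 2 8)(1 10 5) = [2, 10, 8, 3, 4, 1, 6, 7, 0, 9, 5]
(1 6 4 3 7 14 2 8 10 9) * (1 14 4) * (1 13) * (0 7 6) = (0 7 4 3 6 13 1)(2 8 10 9 14) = [7, 0, 8, 6, 3, 5, 13, 4, 10, 14, 9, 11, 12, 1, 2]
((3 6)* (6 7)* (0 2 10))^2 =(0 10 2)(3 6 7)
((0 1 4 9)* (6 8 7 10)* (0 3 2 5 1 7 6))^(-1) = ((0 7 10)(1 4 9 3 2 5)(6 8))^(-1) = (0 10 7)(1 5 2 3 9 4)(6 8)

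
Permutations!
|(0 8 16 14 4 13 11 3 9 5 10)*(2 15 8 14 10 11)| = 36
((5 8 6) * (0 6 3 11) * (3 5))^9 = ((0 6 3 11)(5 8))^9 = (0 6 3 11)(5 8)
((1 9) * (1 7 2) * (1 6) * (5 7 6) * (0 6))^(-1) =((0 6 1 9)(2 5 7))^(-1) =(0 9 1 6)(2 7 5)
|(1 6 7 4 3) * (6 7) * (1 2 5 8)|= 7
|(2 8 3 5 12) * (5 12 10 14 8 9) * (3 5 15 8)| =9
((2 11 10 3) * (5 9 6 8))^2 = (2 10)(3 11)(5 6)(8 9)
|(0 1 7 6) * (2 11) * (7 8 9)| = |(0 1 8 9 7 6)(2 11)| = 6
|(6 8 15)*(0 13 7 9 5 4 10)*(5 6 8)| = |(0 13 7 9 6 5 4 10)(8 15)| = 8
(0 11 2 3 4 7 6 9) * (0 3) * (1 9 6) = [11, 9, 0, 4, 7, 5, 6, 1, 8, 3, 10, 2] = (0 11 2)(1 9 3 4 7)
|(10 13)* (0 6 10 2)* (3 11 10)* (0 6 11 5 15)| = |(0 11 10 13 2 6 3 5 15)| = 9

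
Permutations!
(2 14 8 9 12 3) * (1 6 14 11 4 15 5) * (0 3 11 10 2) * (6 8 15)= (0 3)(1 8 9 12 11 4 6 14 15 5)(2 10)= [3, 8, 10, 0, 6, 1, 14, 7, 9, 12, 2, 4, 11, 13, 15, 5]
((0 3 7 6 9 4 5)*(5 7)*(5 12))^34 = ((0 3 12 5)(4 7 6 9))^34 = (0 12)(3 5)(4 6)(7 9)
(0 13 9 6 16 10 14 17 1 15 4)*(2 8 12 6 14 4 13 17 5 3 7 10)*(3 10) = (0 17 1 15 13 9 14 5 10 4)(2 8 12 6 16)(3 7) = [17, 15, 8, 7, 0, 10, 16, 3, 12, 14, 4, 11, 6, 9, 5, 13, 2, 1]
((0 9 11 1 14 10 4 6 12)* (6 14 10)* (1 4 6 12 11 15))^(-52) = ((0 9 15 1 10 6 11 4 14 12))^(-52) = (0 14 11 10 15)(1 9 12 4 6)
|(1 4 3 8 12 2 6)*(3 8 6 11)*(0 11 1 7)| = 5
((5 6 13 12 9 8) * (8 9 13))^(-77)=(5 6 8)(12 13)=((5 6 8)(12 13))^(-77)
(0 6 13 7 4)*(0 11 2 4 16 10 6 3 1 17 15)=(0 3 1 17 15)(2 4 11)(6 13 7 16 10)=[3, 17, 4, 1, 11, 5, 13, 16, 8, 9, 6, 2, 12, 7, 14, 0, 10, 15]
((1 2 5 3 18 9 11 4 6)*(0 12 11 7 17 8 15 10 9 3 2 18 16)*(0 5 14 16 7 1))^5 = (1 8 18 15 3 10 7 9 17)(2 14 16 5)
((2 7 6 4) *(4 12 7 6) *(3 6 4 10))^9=(2 4)(3 10 7 12 6)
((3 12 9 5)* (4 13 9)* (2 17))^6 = ((2 17)(3 12 4 13 9 5))^6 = (17)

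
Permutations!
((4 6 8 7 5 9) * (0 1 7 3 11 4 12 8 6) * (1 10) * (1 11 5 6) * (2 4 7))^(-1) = (0 4 2 1 6 7 11 10)(3 8 12 9 5)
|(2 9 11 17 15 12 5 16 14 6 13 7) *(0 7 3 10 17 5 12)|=|(0 7 2 9 11 5 16 14 6 13 3 10 17 15)|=14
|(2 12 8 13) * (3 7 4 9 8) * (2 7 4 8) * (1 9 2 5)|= |(1 9 5)(2 12 3 4)(7 8 13)|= 12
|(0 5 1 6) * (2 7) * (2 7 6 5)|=6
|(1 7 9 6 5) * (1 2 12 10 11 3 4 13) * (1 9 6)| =12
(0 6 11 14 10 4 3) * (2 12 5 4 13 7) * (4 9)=(0 6 11 14 10 13 7 2 12 5 9 4 3)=[6, 1, 12, 0, 3, 9, 11, 2, 8, 4, 13, 14, 5, 7, 10]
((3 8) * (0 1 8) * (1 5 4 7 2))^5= ((0 5 4 7 2 1 8 3))^5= (0 1 4 3 2 5 8 7)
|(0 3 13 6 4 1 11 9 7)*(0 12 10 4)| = |(0 3 13 6)(1 11 9 7 12 10 4)| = 28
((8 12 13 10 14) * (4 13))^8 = ((4 13 10 14 8 12))^8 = (4 10 8)(12 13 14)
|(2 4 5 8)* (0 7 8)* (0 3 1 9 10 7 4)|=10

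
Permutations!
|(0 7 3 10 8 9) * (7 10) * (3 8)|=|(0 10 3 7 8 9)|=6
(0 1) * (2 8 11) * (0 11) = (0 1 11 2 8) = [1, 11, 8, 3, 4, 5, 6, 7, 0, 9, 10, 2]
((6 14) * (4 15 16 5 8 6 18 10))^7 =(4 18 6 5 15 10 14 8 16)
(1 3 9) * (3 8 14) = [0, 8, 2, 9, 4, 5, 6, 7, 14, 1, 10, 11, 12, 13, 3] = (1 8 14 3 9)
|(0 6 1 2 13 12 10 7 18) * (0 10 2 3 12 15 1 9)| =6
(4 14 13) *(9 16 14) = [0, 1, 2, 3, 9, 5, 6, 7, 8, 16, 10, 11, 12, 4, 13, 15, 14] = (4 9 16 14 13)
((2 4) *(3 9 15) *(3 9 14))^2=((2 4)(3 14)(9 15))^2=(15)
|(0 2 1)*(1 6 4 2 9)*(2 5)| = |(0 9 1)(2 6 4 5)| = 12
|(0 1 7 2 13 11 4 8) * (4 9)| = 9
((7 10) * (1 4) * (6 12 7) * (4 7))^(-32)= ((1 7 10 6 12 4))^(-32)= (1 12 10)(4 6 7)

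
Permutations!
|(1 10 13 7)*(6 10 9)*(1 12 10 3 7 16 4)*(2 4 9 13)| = 11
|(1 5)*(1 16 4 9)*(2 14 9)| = |(1 5 16 4 2 14 9)| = 7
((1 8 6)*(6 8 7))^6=(8)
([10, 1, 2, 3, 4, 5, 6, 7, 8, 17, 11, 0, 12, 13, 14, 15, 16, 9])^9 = [0, 1, 2, 3, 4, 5, 6, 7, 8, 17, 10, 11, 12, 13, 14, 15, 16, 9]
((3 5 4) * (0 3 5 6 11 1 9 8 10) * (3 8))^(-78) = (1 3 11 9 6)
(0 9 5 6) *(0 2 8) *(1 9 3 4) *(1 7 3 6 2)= (0 6 1 9 5 2 8)(3 4 7)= [6, 9, 8, 4, 7, 2, 1, 3, 0, 5]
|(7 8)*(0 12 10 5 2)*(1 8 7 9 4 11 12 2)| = 8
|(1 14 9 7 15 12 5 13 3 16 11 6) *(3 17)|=|(1 14 9 7 15 12 5 13 17 3 16 11 6)|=13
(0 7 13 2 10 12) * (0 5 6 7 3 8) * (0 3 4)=(0 4)(2 10 12 5 6 7 13)(3 8)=[4, 1, 10, 8, 0, 6, 7, 13, 3, 9, 12, 11, 5, 2]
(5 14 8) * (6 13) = [0, 1, 2, 3, 4, 14, 13, 7, 5, 9, 10, 11, 12, 6, 8] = (5 14 8)(6 13)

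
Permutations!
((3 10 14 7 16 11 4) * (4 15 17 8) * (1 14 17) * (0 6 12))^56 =(0 12 6)(1 7 11)(3 10 17 8 4)(14 16 15)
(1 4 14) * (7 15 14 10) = [0, 4, 2, 3, 10, 5, 6, 15, 8, 9, 7, 11, 12, 13, 1, 14] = (1 4 10 7 15 14)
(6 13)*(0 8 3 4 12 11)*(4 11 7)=(0 8 3 11)(4 12 7)(6 13)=[8, 1, 2, 11, 12, 5, 13, 4, 3, 9, 10, 0, 7, 6]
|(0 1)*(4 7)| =|(0 1)(4 7)| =2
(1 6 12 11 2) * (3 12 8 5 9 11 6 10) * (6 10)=(1 6 8 5 9 11 2)(3 12 10)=[0, 6, 1, 12, 4, 9, 8, 7, 5, 11, 3, 2, 10]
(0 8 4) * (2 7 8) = (0 2 7 8 4) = [2, 1, 7, 3, 0, 5, 6, 8, 4]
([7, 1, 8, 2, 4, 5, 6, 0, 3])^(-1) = (0 7)(2 3 8)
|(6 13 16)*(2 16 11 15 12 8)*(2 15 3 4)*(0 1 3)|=|(0 1 3 4 2 16 6 13 11)(8 15 12)|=9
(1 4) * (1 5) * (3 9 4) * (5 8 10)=(1 3 9 4 8 10 5)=[0, 3, 2, 9, 8, 1, 6, 7, 10, 4, 5]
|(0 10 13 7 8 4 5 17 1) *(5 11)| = |(0 10 13 7 8 4 11 5 17 1)| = 10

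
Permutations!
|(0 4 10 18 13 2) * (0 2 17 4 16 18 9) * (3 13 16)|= |(0 3 13 17 4 10 9)(16 18)|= 14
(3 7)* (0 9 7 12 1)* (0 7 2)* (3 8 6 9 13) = (0 13 3 12 1 7 8 6 9 2) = [13, 7, 0, 12, 4, 5, 9, 8, 6, 2, 10, 11, 1, 3]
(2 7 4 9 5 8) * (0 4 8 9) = (0 4)(2 7 8)(5 9) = [4, 1, 7, 3, 0, 9, 6, 8, 2, 5]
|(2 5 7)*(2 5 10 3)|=|(2 10 3)(5 7)|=6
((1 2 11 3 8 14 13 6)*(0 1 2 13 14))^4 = ((14)(0 1 13 6 2 11 3 8))^4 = (14)(0 2)(1 11)(3 13)(6 8)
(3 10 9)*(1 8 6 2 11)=(1 8 6 2 11)(3 10 9)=[0, 8, 11, 10, 4, 5, 2, 7, 6, 3, 9, 1]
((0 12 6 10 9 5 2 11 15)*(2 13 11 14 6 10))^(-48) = (15)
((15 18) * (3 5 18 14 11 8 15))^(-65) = ((3 5 18)(8 15 14 11))^(-65) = (3 5 18)(8 11 14 15)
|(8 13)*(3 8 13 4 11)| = 4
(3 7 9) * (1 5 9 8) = [0, 5, 2, 7, 4, 9, 6, 8, 1, 3] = (1 5 9 3 7 8)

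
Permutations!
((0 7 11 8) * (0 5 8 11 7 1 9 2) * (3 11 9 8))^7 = (0 2 9 11 3 5 8 1)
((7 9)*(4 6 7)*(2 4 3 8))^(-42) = (9)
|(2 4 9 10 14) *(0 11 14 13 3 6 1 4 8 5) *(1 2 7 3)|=45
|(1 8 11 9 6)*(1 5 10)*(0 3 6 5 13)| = |(0 3 6 13)(1 8 11 9 5 10)| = 12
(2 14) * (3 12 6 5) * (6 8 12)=(2 14)(3 6 5)(8 12)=[0, 1, 14, 6, 4, 3, 5, 7, 12, 9, 10, 11, 8, 13, 2]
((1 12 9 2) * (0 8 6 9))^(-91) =(12) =((0 8 6 9 2 1 12))^(-91)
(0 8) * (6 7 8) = (0 6 7 8) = [6, 1, 2, 3, 4, 5, 7, 8, 0]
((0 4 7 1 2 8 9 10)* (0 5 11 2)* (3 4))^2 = (0 4 1 3 7)(2 9 5)(8 10 11)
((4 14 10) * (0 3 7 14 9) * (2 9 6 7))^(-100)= ((0 3 2 9)(4 6 7 14 10))^(-100)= (14)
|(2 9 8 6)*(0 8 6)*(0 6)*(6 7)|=|(0 8 7 6 2 9)|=6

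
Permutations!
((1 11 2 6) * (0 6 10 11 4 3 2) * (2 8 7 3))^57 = (0 6 1 4 2 10 11)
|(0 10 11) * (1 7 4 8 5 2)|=6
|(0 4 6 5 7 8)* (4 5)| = |(0 5 7 8)(4 6)| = 4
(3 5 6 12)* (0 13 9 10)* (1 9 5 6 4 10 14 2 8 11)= (0 13 5 4 10)(1 9 14 2 8 11)(3 6 12)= [13, 9, 8, 6, 10, 4, 12, 7, 11, 14, 0, 1, 3, 5, 2]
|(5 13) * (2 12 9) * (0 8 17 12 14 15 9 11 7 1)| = 28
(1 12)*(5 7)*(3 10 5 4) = [0, 12, 2, 10, 3, 7, 6, 4, 8, 9, 5, 11, 1] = (1 12)(3 10 5 7 4)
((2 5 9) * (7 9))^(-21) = (2 9 7 5)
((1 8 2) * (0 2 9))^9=(0 9 8 1 2)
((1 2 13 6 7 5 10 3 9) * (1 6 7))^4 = (1 5 6 7 9 13 3 2 10)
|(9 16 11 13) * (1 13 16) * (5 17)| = |(1 13 9)(5 17)(11 16)| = 6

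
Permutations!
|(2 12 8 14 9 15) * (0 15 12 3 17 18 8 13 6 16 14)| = 42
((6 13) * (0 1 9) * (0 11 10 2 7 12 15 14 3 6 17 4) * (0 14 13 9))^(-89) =(0 1)(2 12 13 4 3 9 10 7 15 17 14 6 11)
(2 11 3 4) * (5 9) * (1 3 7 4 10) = (1 3 10)(2 11 7 4)(5 9) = [0, 3, 11, 10, 2, 9, 6, 4, 8, 5, 1, 7]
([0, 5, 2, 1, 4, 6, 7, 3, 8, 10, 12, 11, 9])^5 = [0, 1, 2, 3, 4, 5, 6, 7, 8, 12, 9, 11, 10]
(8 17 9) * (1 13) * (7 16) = [0, 13, 2, 3, 4, 5, 6, 16, 17, 8, 10, 11, 12, 1, 14, 15, 7, 9] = (1 13)(7 16)(8 17 9)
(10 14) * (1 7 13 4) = (1 7 13 4)(10 14) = [0, 7, 2, 3, 1, 5, 6, 13, 8, 9, 14, 11, 12, 4, 10]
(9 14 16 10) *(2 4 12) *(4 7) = (2 7 4 12)(9 14 16 10) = [0, 1, 7, 3, 12, 5, 6, 4, 8, 14, 9, 11, 2, 13, 16, 15, 10]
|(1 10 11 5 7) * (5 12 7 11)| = |(1 10 5 11 12 7)| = 6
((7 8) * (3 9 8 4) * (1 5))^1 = ((1 5)(3 9 8 7 4))^1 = (1 5)(3 9 8 7 4)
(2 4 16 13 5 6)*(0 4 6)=(0 4 16 13 5)(2 6)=[4, 1, 6, 3, 16, 0, 2, 7, 8, 9, 10, 11, 12, 5, 14, 15, 13]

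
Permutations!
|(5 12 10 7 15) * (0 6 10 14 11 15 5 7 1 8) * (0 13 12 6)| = |(1 8 13 12 14 11 15 7 5 6 10)| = 11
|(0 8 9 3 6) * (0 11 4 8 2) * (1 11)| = |(0 2)(1 11 4 8 9 3 6)| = 14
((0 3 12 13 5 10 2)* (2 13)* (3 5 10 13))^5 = (0 12 10 5 2 3 13)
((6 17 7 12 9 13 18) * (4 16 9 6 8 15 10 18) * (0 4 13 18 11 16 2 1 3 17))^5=((0 4 2 1 3 17 7 12 6)(8 15 10 11 16 9 18))^5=(0 17 4 7 2 12 1 6 3)(8 9 11 15 18 16 10)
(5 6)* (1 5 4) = (1 5 6 4) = [0, 5, 2, 3, 1, 6, 4]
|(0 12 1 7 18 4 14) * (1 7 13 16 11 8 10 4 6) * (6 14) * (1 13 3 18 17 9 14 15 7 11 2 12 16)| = 18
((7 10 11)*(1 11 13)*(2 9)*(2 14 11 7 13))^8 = ((1 7 10 2 9 14 11 13))^8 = (14)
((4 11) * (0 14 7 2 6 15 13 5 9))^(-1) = (0 9 5 13 15 6 2 7 14)(4 11) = ((0 14 7 2 6 15 13 5 9)(4 11))^(-1)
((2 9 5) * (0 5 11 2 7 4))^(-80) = ((0 5 7 4)(2 9 11))^(-80) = (2 9 11)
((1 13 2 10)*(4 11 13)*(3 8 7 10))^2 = ((1 4 11 13 2 3 8 7 10))^2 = (1 11 2 8 10 4 13 3 7)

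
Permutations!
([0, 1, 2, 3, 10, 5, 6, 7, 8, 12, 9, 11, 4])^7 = [0, 1, 2, 3, 12, 5, 6, 7, 8, 10, 4, 11, 9]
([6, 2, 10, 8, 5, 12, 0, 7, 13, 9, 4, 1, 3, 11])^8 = (1 13 3 5 10)(2 11 8 12 4)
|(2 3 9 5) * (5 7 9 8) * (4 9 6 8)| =8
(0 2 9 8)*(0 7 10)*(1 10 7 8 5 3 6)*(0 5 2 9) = [9, 10, 0, 6, 4, 3, 1, 7, 8, 2, 5] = (0 9 2)(1 10 5 3 6)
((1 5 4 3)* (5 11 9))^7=(1 11 9 5 4 3)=((1 11 9 5 4 3))^7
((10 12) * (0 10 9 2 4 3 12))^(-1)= (0 10)(2 9 12 3 4)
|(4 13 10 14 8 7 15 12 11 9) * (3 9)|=11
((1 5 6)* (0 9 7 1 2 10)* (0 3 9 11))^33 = ((0 11)(1 5 6 2 10 3 9 7))^33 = (0 11)(1 5 6 2 10 3 9 7)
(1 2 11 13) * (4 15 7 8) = (1 2 11 13)(4 15 7 8) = [0, 2, 11, 3, 15, 5, 6, 8, 4, 9, 10, 13, 12, 1, 14, 7]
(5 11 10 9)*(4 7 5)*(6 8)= (4 7 5 11 10 9)(6 8)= [0, 1, 2, 3, 7, 11, 8, 5, 6, 4, 9, 10]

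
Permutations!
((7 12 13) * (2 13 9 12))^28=(2 13 7)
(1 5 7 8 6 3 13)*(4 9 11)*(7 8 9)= (1 5 8 6 3 13)(4 7 9 11)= [0, 5, 2, 13, 7, 8, 3, 9, 6, 11, 10, 4, 12, 1]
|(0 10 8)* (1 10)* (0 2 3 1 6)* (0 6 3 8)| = |(0 3 1 10)(2 8)| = 4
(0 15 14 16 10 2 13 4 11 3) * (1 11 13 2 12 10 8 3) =(0 15 14 16 8 3)(1 11)(4 13)(10 12) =[15, 11, 2, 0, 13, 5, 6, 7, 3, 9, 12, 1, 10, 4, 16, 14, 8]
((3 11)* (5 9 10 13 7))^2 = ((3 11)(5 9 10 13 7))^2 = (5 10 7 9 13)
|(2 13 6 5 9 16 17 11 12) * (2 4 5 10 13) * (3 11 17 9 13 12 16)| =12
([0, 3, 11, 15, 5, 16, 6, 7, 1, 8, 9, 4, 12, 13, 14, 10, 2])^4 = [0, 9, 16, 8, 11, 4, 6, 7, 10, 15, 3, 2, 12, 13, 14, 1, 5]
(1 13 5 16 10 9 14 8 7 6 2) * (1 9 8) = [0, 13, 9, 3, 4, 16, 2, 6, 7, 14, 8, 11, 12, 5, 1, 15, 10] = (1 13 5 16 10 8 7 6 2 9 14)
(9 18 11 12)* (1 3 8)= (1 3 8)(9 18 11 12)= [0, 3, 2, 8, 4, 5, 6, 7, 1, 18, 10, 12, 9, 13, 14, 15, 16, 17, 11]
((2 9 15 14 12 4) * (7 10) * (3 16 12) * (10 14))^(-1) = ((2 9 15 10 7 14 3 16 12 4))^(-1) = (2 4 12 16 3 14 7 10 15 9)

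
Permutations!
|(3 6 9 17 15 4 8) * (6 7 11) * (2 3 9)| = |(2 3 7 11 6)(4 8 9 17 15)| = 5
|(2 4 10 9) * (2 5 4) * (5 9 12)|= 4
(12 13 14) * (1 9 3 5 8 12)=(1 9 3 5 8 12 13 14)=[0, 9, 2, 5, 4, 8, 6, 7, 12, 3, 10, 11, 13, 14, 1]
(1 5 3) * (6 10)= (1 5 3)(6 10)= [0, 5, 2, 1, 4, 3, 10, 7, 8, 9, 6]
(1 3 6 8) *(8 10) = (1 3 6 10 8) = [0, 3, 2, 6, 4, 5, 10, 7, 1, 9, 8]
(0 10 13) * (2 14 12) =(0 10 13)(2 14 12) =[10, 1, 14, 3, 4, 5, 6, 7, 8, 9, 13, 11, 2, 0, 12]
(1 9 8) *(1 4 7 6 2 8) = [0, 9, 8, 3, 7, 5, 2, 6, 4, 1] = (1 9)(2 8 4 7 6)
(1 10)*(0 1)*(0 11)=[1, 10, 2, 3, 4, 5, 6, 7, 8, 9, 11, 0]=(0 1 10 11)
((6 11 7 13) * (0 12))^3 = (0 12)(6 13 7 11)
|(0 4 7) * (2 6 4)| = |(0 2 6 4 7)| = 5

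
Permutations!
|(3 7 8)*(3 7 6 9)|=6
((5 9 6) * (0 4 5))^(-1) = (0 6 9 5 4)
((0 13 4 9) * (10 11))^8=((0 13 4 9)(10 11))^8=(13)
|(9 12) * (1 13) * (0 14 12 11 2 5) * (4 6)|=|(0 14 12 9 11 2 5)(1 13)(4 6)|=14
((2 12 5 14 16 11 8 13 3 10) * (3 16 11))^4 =((2 12 5 14 11 8 13 16 3 10))^4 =(2 11 3 5 13)(8 10 14 16 12)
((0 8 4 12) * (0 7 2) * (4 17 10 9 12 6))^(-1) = ((0 8 17 10 9 12 7 2)(4 6))^(-1) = (0 2 7 12 9 10 17 8)(4 6)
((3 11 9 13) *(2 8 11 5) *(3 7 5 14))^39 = (2 13 8 7 11 5 9)(3 14)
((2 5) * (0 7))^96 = ((0 7)(2 5))^96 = (7)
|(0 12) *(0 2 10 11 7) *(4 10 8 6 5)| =10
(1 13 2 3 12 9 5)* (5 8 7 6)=(1 13 2 3 12 9 8 7 6 5)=[0, 13, 3, 12, 4, 1, 5, 6, 7, 8, 10, 11, 9, 2]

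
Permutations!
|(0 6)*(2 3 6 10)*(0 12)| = 6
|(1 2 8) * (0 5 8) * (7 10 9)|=15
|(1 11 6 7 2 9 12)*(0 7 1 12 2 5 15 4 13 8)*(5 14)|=|(0 7 14 5 15 4 13 8)(1 11 6)(2 9)|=24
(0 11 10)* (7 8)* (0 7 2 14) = (0 11 10 7 8 2 14) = [11, 1, 14, 3, 4, 5, 6, 8, 2, 9, 7, 10, 12, 13, 0]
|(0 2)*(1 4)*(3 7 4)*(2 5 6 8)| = 20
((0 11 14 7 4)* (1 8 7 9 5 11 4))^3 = (0 4)(5 9 14 11)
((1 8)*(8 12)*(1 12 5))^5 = ((1 5)(8 12))^5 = (1 5)(8 12)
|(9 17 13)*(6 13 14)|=|(6 13 9 17 14)|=5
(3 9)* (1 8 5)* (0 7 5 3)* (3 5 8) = (0 7 8 5 1 3 9) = [7, 3, 2, 9, 4, 1, 6, 8, 5, 0]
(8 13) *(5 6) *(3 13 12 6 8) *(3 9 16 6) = (3 13 9 16 6 5 8 12) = [0, 1, 2, 13, 4, 8, 5, 7, 12, 16, 10, 11, 3, 9, 14, 15, 6]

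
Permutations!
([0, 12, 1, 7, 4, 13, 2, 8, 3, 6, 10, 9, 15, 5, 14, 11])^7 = [0, 1, 2, 7, 4, 13, 6, 8, 3, 9, 10, 11, 12, 5, 14, 15]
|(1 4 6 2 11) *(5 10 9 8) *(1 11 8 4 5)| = |(11)(1 5 10 9 4 6 2 8)| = 8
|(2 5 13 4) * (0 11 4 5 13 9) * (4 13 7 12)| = 20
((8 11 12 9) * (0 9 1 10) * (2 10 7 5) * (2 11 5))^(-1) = (0 10 2 7 1 12 11 5 8 9)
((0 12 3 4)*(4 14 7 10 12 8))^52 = ((0 8 4)(3 14 7 10 12))^52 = (0 8 4)(3 7 12 14 10)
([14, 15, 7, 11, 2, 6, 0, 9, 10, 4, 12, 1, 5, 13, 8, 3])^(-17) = (0 12 14 5 8 6 10)(1 11 3 15)(2 4 9 7)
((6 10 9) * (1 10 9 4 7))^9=((1 10 4 7)(6 9))^9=(1 10 4 7)(6 9)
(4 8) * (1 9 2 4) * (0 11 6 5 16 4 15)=[11, 9, 15, 3, 8, 16, 5, 7, 1, 2, 10, 6, 12, 13, 14, 0, 4]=(0 11 6 5 16 4 8 1 9 2 15)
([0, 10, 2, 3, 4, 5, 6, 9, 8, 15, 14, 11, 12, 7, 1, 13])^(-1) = (1 14 10)(7 13 15 9)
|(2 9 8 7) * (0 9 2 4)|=5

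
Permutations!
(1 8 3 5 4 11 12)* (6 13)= (1 8 3 5 4 11 12)(6 13)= [0, 8, 2, 5, 11, 4, 13, 7, 3, 9, 10, 12, 1, 6]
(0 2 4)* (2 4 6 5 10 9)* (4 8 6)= [8, 1, 4, 3, 0, 10, 5, 7, 6, 2, 9]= (0 8 6 5 10 9 2 4)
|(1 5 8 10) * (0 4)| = 4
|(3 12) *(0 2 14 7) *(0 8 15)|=6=|(0 2 14 7 8 15)(3 12)|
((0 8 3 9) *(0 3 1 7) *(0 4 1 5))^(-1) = (0 5 8)(1 4 7)(3 9)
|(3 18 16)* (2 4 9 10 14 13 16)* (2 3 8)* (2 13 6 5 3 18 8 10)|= 24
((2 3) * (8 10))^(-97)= (2 3)(8 10)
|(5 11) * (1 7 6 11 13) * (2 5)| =|(1 7 6 11 2 5 13)| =7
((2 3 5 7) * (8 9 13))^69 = (13)(2 3 5 7)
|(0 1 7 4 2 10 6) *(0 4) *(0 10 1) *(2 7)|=4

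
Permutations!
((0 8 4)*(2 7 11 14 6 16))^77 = (0 4 8)(2 16 6 14 11 7)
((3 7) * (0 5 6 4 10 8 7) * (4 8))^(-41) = (0 5 6 8 7 3)(4 10)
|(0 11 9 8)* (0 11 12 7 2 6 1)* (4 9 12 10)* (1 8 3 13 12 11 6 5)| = |(0 10 4 9 3 13 12 7 2 5 1)(6 8)| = 22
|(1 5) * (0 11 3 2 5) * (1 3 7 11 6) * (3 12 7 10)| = 21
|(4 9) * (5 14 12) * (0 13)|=6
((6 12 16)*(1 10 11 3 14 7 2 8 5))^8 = (1 5 8 2 7 14 3 11 10)(6 16 12)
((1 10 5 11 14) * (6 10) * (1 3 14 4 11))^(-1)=(1 5 10 6)(3 14)(4 11)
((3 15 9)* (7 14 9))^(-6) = ((3 15 7 14 9))^(-6) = (3 9 14 7 15)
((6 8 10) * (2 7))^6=(10)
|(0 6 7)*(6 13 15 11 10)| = |(0 13 15 11 10 6 7)| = 7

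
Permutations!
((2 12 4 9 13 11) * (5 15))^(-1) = ((2 12 4 9 13 11)(5 15))^(-1) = (2 11 13 9 4 12)(5 15)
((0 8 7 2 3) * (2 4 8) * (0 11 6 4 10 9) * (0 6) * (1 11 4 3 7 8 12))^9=((0 2 7 10 9 6 3 4 12 1 11))^9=(0 1 4 6 10 2 11 12 3 9 7)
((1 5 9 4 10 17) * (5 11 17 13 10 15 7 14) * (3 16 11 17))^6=(17)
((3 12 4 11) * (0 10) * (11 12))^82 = (12)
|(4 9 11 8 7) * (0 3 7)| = |(0 3 7 4 9 11 8)| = 7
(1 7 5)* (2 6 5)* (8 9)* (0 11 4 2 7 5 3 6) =(0 11 4 2)(1 5)(3 6)(8 9) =[11, 5, 0, 6, 2, 1, 3, 7, 9, 8, 10, 4]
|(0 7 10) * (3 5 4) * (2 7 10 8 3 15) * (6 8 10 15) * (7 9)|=30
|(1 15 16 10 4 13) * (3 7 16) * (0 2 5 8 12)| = |(0 2 5 8 12)(1 15 3 7 16 10 4 13)| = 40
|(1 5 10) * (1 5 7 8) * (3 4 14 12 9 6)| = |(1 7 8)(3 4 14 12 9 6)(5 10)| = 6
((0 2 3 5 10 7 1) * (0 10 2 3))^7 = ((0 3 5 2)(1 10 7))^7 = (0 2 5 3)(1 10 7)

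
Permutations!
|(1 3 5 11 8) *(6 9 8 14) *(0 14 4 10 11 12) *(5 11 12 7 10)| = |(0 14 6 9 8 1 3 11 4 5 7 10 12)| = 13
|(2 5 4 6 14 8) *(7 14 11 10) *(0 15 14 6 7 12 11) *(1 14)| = 30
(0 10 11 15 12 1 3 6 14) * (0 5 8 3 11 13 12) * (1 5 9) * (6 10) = (0 6 14 9 1 11 15)(3 10 13 12 5 8) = [6, 11, 2, 10, 4, 8, 14, 7, 3, 1, 13, 15, 5, 12, 9, 0]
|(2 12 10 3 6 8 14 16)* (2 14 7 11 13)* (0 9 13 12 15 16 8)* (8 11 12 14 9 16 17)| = 26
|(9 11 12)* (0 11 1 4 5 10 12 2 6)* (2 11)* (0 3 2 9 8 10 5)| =12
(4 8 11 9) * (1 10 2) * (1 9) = (1 10 2 9 4 8 11) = [0, 10, 9, 3, 8, 5, 6, 7, 11, 4, 2, 1]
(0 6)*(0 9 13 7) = [6, 1, 2, 3, 4, 5, 9, 0, 8, 13, 10, 11, 12, 7] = (0 6 9 13 7)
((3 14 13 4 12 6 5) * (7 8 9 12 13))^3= (3 8 6 14 9 5 7 12)(4 13)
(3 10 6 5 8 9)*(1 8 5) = [0, 8, 2, 10, 4, 5, 1, 7, 9, 3, 6] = (1 8 9 3 10 6)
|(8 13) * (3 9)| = |(3 9)(8 13)| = 2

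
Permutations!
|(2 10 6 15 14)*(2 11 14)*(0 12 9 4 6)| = |(0 12 9 4 6 15 2 10)(11 14)| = 8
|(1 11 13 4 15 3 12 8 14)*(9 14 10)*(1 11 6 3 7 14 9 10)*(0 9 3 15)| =|(0 9 3 12 8 1 6 15 7 14 11 13 4)| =13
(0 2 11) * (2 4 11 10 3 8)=(0 4 11)(2 10 3 8)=[4, 1, 10, 8, 11, 5, 6, 7, 2, 9, 3, 0]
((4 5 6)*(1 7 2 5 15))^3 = ((1 7 2 5 6 4 15))^3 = (1 5 15 2 4 7 6)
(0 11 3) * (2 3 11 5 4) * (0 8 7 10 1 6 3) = [5, 6, 0, 8, 2, 4, 3, 10, 7, 9, 1, 11] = (11)(0 5 4 2)(1 6 3 8 7 10)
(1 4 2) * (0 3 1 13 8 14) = [3, 4, 13, 1, 2, 5, 6, 7, 14, 9, 10, 11, 12, 8, 0] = (0 3 1 4 2 13 8 14)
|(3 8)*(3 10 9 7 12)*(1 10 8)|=6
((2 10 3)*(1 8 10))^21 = ((1 8 10 3 2))^21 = (1 8 10 3 2)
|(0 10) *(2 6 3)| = 6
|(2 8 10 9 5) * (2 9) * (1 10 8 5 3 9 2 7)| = |(1 10 7)(2 5)(3 9)| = 6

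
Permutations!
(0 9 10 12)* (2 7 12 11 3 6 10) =[9, 1, 7, 6, 4, 5, 10, 12, 8, 2, 11, 3, 0] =(0 9 2 7 12)(3 6 10 11)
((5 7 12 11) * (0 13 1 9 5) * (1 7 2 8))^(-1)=(0 11 12 7 13)(1 8 2 5 9)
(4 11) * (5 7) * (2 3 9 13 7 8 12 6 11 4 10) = [0, 1, 3, 9, 4, 8, 11, 5, 12, 13, 2, 10, 6, 7] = (2 3 9 13 7 5 8 12 6 11 10)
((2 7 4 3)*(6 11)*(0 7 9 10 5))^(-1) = ((0 7 4 3 2 9 10 5)(6 11))^(-1) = (0 5 10 9 2 3 4 7)(6 11)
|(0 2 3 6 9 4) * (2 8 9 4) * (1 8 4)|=|(0 4)(1 8 9 2 3 6)|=6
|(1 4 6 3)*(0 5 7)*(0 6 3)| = 12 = |(0 5 7 6)(1 4 3)|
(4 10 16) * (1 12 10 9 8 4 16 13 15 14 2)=(16)(1 12 10 13 15 14 2)(4 9 8)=[0, 12, 1, 3, 9, 5, 6, 7, 4, 8, 13, 11, 10, 15, 2, 14, 16]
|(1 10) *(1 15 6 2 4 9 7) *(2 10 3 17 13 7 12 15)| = 35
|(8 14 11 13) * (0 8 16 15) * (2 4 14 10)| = 10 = |(0 8 10 2 4 14 11 13 16 15)|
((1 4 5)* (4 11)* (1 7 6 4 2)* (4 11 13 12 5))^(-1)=(1 2 11 6 7 5 12 13)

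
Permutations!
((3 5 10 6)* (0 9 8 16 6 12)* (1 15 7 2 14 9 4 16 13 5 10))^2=(0 16 3 12 4 6 10)(1 7 14 8 5 15 2 9 13)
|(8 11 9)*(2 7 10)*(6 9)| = |(2 7 10)(6 9 8 11)| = 12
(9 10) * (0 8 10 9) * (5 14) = (0 8 10)(5 14) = [8, 1, 2, 3, 4, 14, 6, 7, 10, 9, 0, 11, 12, 13, 5]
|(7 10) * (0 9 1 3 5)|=|(0 9 1 3 5)(7 10)|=10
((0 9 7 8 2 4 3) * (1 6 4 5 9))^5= ((0 1 6 4 3)(2 5 9 7 8))^5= (9)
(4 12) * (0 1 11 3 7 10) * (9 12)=(0 1 11 3 7 10)(4 9 12)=[1, 11, 2, 7, 9, 5, 6, 10, 8, 12, 0, 3, 4]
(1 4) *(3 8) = (1 4)(3 8) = [0, 4, 2, 8, 1, 5, 6, 7, 3]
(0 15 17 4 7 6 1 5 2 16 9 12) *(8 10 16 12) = (0 15 17 4 7 6 1 5 2 12)(8 10 16 9) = [15, 5, 12, 3, 7, 2, 1, 6, 10, 8, 16, 11, 0, 13, 14, 17, 9, 4]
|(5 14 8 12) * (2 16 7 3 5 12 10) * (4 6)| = 8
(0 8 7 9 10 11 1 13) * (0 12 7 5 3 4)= (0 8 5 3 4)(1 13 12 7 9 10 11)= [8, 13, 2, 4, 0, 3, 6, 9, 5, 10, 11, 1, 7, 12]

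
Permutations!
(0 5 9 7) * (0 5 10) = [10, 1, 2, 3, 4, 9, 6, 5, 8, 7, 0] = (0 10)(5 9 7)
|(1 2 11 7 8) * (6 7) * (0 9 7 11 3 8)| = |(0 9 7)(1 2 3 8)(6 11)| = 12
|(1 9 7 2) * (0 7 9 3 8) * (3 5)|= |(9)(0 7 2 1 5 3 8)|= 7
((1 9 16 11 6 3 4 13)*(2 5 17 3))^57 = ((1 9 16 11 6 2 5 17 3 4 13))^57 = (1 16 6 5 3 13 9 11 2 17 4)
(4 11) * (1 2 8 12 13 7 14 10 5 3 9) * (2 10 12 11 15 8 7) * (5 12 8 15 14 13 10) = (15)(1 5 3 9)(2 7 13)(4 14 8 11)(10 12) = [0, 5, 7, 9, 14, 3, 6, 13, 11, 1, 12, 4, 10, 2, 8, 15]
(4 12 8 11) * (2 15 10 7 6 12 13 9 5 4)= (2 15 10 7 6 12 8 11)(4 13 9 5)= [0, 1, 15, 3, 13, 4, 12, 6, 11, 5, 7, 2, 8, 9, 14, 10]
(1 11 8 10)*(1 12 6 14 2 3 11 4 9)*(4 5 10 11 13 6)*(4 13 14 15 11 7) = (1 5 10 12 13 6 15 11 8 7 4 9)(2 3 14) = [0, 5, 3, 14, 9, 10, 15, 4, 7, 1, 12, 8, 13, 6, 2, 11]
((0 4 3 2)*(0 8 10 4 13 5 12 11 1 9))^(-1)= (0 9 1 11 12 5 13)(2 3 4 10 8)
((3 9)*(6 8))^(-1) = ((3 9)(6 8))^(-1) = (3 9)(6 8)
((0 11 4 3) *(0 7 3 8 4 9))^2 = (0 9 11)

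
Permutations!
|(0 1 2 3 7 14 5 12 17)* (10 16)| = |(0 1 2 3 7 14 5 12 17)(10 16)| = 18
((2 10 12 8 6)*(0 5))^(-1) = ((0 5)(2 10 12 8 6))^(-1) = (0 5)(2 6 8 12 10)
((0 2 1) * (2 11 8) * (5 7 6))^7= (0 8 1 11 2)(5 7 6)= ((0 11 8 2 1)(5 7 6))^7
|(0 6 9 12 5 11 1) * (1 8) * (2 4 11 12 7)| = 18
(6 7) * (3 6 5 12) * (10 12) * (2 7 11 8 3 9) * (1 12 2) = (1 12 9)(2 7 5 10)(3 6 11 8) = [0, 12, 7, 6, 4, 10, 11, 5, 3, 1, 2, 8, 9]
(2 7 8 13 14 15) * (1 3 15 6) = (1 3 15 2 7 8 13 14 6) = [0, 3, 7, 15, 4, 5, 1, 8, 13, 9, 10, 11, 12, 14, 6, 2]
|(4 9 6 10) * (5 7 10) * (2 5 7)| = 10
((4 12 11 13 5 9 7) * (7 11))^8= (13)(4 7 12)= ((4 12 7)(5 9 11 13))^8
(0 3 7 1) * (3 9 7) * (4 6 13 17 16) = (0 9 7 1)(4 6 13 17 16) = [9, 0, 2, 3, 6, 5, 13, 1, 8, 7, 10, 11, 12, 17, 14, 15, 4, 16]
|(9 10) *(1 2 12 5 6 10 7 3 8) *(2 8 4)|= 18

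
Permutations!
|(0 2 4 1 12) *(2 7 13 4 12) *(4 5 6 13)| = |(0 7 4 1 2 12)(5 6 13)| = 6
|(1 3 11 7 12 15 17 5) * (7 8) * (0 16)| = |(0 16)(1 3 11 8 7 12 15 17 5)| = 18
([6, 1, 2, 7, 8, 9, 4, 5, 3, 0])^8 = (9)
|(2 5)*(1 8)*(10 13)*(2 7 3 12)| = 10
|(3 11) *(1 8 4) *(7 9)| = |(1 8 4)(3 11)(7 9)| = 6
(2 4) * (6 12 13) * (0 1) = (0 1)(2 4)(6 12 13) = [1, 0, 4, 3, 2, 5, 12, 7, 8, 9, 10, 11, 13, 6]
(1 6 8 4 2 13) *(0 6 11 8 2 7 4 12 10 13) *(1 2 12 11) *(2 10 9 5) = [6, 1, 0, 3, 7, 2, 12, 4, 11, 5, 13, 8, 9, 10] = (0 6 12 9 5 2)(4 7)(8 11)(10 13)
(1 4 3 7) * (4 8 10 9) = (1 8 10 9 4 3 7) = [0, 8, 2, 7, 3, 5, 6, 1, 10, 4, 9]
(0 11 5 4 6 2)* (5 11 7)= (11)(0 7 5 4 6 2)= [7, 1, 0, 3, 6, 4, 2, 5, 8, 9, 10, 11]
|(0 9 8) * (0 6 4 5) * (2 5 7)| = 8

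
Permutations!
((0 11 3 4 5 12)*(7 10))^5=((0 11 3 4 5 12)(7 10))^5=(0 12 5 4 3 11)(7 10)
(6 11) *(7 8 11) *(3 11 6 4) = (3 11 4)(6 7 8) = [0, 1, 2, 11, 3, 5, 7, 8, 6, 9, 10, 4]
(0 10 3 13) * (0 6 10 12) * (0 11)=(0 12 11)(3 13 6 10)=[12, 1, 2, 13, 4, 5, 10, 7, 8, 9, 3, 0, 11, 6]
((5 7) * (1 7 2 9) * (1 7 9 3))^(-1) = (1 3 2 5 7 9)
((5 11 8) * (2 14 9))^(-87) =(14)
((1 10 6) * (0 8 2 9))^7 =((0 8 2 9)(1 10 6))^7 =(0 9 2 8)(1 10 6)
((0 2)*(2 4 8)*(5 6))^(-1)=((0 4 8 2)(5 6))^(-1)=(0 2 8 4)(5 6)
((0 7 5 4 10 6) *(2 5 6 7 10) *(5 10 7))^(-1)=(0 6 7)(2 4 5 10)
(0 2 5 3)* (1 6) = (0 2 5 3)(1 6) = [2, 6, 5, 0, 4, 3, 1]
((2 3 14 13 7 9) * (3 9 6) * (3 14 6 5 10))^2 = ((2 9)(3 6 14 13 7 5 10))^2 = (3 14 7 10 6 13 5)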